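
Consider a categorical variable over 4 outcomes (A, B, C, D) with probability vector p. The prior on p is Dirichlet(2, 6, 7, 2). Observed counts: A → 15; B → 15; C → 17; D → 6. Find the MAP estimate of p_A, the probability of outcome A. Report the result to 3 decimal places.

The posterior is Dirichlet(αᵢ + nᵢ) = Dirichlet(17, 21, 24, 8).
For a Dirichlet(a₁,…,a_K) with all aᵢ > 1, the mode has j-th component (aⱼ − 1)/(Σaᵢ − K).
Here Σaᵢ = 70 and K = 4, so p_A = (17 − 1)/(70 − 4) = 16/66 ≈ 0.242.

MAP estimate of p_A = 0.242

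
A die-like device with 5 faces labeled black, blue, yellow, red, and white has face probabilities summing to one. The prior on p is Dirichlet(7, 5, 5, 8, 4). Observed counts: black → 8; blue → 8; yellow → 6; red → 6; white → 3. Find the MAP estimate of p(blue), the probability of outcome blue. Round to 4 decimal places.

The posterior is Dirichlet(αᵢ + nᵢ) = Dirichlet(15, 13, 11, 14, 7).
For a Dirichlet(a₁,…,a_K) with all aᵢ > 1, the mode has j-th component (aⱼ − 1)/(Σaᵢ − K).
Here Σaᵢ = 60 and K = 5, so p(blue) = (13 − 1)/(60 − 5) = 12/55 ≈ 0.2182.

MAP estimate of p(blue) = 0.2182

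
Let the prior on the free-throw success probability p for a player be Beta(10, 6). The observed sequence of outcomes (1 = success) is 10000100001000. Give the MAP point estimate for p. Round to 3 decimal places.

Prior: Beta(10, 6).
Data: 3 successes in 14 trials (from the sequence). The binomial likelihood contributes p^3(1−p)^11, so the posterior is Beta(10+3, 6+11) = Beta(13, 17).
For Beta(a, b) with a, b > 1 the mode is (a−1)/(a+b−2) = 12/28 ≈ 0.429.

p̂_MAP = 0.429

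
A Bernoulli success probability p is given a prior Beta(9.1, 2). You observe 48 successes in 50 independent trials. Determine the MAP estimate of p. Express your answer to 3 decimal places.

Prior: Beta(9.1, 2).
Data: 48 successes in 50 trials. The binomial likelihood contributes p^48(1−p)^2, so the posterior is Beta(9.1+48, 2+2) = Beta(57.1, 4).
For Beta(a, b) with a, b > 1 the mode is (a−1)/(a+b−2) = 56.1/59.1 ≈ 0.949.

p̂_MAP = 0.949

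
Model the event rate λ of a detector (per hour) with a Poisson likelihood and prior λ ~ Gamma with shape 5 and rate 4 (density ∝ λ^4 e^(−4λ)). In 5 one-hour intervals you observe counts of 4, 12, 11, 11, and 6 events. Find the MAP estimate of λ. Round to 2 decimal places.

Σxᵢ = 4+12+11+11+6 = 44, with n = 5.
Posterior ∝ λ^4e^(−4λ) · λ^44e^(−5λ) = λ^48e^(−9λ), i.e. Gamma(shape=49, rate=9).
The mode of a Gamma(a, b) with a ≥ 1 (shape–rate) is (a−1)/b = 48/9 ≈ 5.33.

λ̂_MAP = 5.33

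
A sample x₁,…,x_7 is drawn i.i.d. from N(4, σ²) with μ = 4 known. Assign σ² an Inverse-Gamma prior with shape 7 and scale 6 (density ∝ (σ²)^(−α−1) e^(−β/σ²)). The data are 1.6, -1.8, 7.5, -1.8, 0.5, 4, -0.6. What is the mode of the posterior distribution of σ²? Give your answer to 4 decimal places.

σ̂²_MAP = 5.6826

Sum of squared deviations about the known mean: SS = (1.6−4)² + (-1.8−4)² + (7.5−4)² + (-1.8−4)² + (0.5−4)² + (4−4)² + (-0.6−4)² = 118.7.
The Normal likelihood contributes (σ²)^(−n/2) exp(−SS/(2σ²)), so the posterior is Inverse-Gamma(α + n/2, β + SS/2) = Inverse-Gamma(10.5, 65.35).
The mode of Inverse-Gamma(a, b) is b/(a+1) = 65.35/11.5 ≈ 5.6826.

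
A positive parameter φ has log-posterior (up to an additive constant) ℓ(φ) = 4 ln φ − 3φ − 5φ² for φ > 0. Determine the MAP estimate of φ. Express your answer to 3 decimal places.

φ̂_MAP = 0.500

ℓ'(φ) = 4/φ − 3 − 10φ. Setting this to zero and multiplying by φ: 10φ² + 3φ − 4 = 0.
φ = (−3 + √(3² + 4·10·4)) / (2·10) = (−3 + √169) / 20 = (−3 + 13)/20 = 1/2.
ℓ''(φ) = −4/φ² − 10 < 0, confirming a maximum.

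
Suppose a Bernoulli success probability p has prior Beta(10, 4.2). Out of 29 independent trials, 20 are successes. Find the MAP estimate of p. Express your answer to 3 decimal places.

p̂_MAP = 0.704

Prior: Beta(10, 4.2).
Data: 20 successes in 29 trials. The binomial likelihood contributes p^20(1−p)^9, so the posterior is Beta(10+20, 4.2+9) = Beta(30, 13.2).
For Beta(a, b) with a, b > 1 the mode is (a−1)/(a+b−2) = 29/41.2 ≈ 0.704.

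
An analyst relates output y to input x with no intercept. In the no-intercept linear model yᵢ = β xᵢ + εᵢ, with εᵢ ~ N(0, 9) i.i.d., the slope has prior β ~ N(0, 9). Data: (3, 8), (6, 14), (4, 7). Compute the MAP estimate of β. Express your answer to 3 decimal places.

β̂_MAP = 2.194

log p(β | y) = −Σ(yᵢ − βxᵢ)²/(2·9) − β²/(2·9) + const.
Setting the derivative to zero: Σxᵢ(yᵢ − βxᵢ)/9 − β/9 = 0, so β = Σxᵢyᵢ / (Σxᵢ² + σ²/τ²).
Σxᵢyᵢ = 3·8 + 6·14 + 4·7 = 136; Σxᵢ² = 61; σ²/τ² = 1.
β̂_MAP = 136 / (61 + 1) = 136/62 ≈ 2.194.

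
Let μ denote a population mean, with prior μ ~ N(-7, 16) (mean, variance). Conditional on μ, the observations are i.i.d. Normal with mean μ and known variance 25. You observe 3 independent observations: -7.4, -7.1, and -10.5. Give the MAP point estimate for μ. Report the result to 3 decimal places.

μ̂_MAP = -7.877

n = 3; x̄ = ((-7.4) + (-7.1) + (-10.5))/3 = -25/3 = -25/3 ≈ -8.3333.
For a Normal prior and Normal likelihood with known variance, the posterior is Normal; its mode equals its mean, the precision-weighted average.
Prior precision 1/σ₀² = 1/16 = 0.0625; data precision n/σ² = 3/25 = 0.12.
μ̂ = (0.0625·(-7) + 0.12·(-25/3)) / (0.0625 + 0.12) = (-1.4375)/0.1825 = -575/73 ≈ -7.877.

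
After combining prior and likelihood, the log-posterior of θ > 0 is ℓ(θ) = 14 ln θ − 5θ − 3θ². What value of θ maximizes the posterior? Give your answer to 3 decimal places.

ℓ'(θ) = 14/θ − 5 − 6θ. Setting this to zero and multiplying by θ: 6θ² + 5θ − 14 = 0.
θ = (−5 + √(5² + 4·6·14)) / (2·6) = (−5 + √361) / 12 = (−5 + 19)/12 = 7/6.
ℓ''(θ) = −14/θ² − 6 < 0, confirming a maximum.

θ̂_MAP = 1.167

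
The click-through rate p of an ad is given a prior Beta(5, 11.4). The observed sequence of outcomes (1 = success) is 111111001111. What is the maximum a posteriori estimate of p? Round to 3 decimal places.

p̂_MAP = 0.530

Prior: Beta(5, 11.4).
Data: 10 successes in 12 trials (from the sequence). The binomial likelihood contributes p^10(1−p)^2, so the posterior is Beta(5+10, 11.4+2) = Beta(15, 13.4).
For Beta(a, b) with a, b > 1 the mode is (a−1)/(a+b−2) = 14/26.4 ≈ 0.530.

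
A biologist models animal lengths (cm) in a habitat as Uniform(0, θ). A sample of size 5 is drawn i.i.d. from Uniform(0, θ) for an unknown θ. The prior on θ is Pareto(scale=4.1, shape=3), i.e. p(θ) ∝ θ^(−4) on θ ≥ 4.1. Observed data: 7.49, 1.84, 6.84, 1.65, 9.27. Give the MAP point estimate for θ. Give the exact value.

The Uniform(0, θ) likelihood is θ^(−n) for θ ≥ max(xᵢ), zero otherwise. Here max(xᵢ) = 9.27.
Posterior ∝ θ^(−4) · θ^(−5) = θ^(−9) on θ ≥ max(4.1, 9.27) = 9.27.
This density is strictly decreasing in θ, so the posterior mode lies at the lower boundary of the support.

θ̂_MAP = 9.27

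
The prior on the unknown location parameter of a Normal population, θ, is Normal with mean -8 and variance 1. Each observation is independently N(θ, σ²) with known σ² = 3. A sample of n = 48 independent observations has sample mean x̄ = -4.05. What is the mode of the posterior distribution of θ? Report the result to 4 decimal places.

θ̂_MAP = -4.2824

n = 48, x̄ = -4.05.
For a Normal prior and Normal likelihood with known variance, the posterior is Normal; its mode equals its mean, the precision-weighted average.
Prior precision 1/σ₀² = 1/1 = 1; data precision n/σ² = 48/3 = 16.
θ̂ = (1·(-8) + 16·(-4.05)) / (1 + 16) = (-72.8)/17 = -364/85 ≈ -4.2824.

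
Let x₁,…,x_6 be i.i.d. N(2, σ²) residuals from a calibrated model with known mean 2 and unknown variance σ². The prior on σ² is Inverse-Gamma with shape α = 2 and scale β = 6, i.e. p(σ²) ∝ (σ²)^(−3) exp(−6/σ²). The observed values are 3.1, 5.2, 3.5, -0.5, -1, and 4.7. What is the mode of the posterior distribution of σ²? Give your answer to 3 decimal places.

σ̂²_MAP = 4.020

Sum of squared deviations about the known mean: SS = (3.1−2)² + (5.2−2)² + (3.5−2)² + (-0.5−2)² + (-1−2)² + (4.7−2)² = 36.24.
The Normal likelihood contributes (σ²)^(−n/2) exp(−SS/(2σ²)), so the posterior is Inverse-Gamma(α + n/2, β + SS/2) = Inverse-Gamma(5, 24.12).
The mode of Inverse-Gamma(a, b) is b/(a+1) = 24.12/6 ≈ 4.020.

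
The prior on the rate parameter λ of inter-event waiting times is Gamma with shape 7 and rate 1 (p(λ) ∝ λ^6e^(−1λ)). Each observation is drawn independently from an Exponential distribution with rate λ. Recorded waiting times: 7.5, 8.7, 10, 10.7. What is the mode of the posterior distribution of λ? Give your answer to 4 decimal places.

The Exponential(rate=λ) likelihood is ∝ λ^n e^(−λΣtᵢ). Here n = 4 and Σtᵢ = 7.5 + 8.7 + 10 + 10.7 = 36.9.
Posterior ∝ λ^6e^(−1λ) · λ^4e^(−36.9λ) = λ^10e^(−37.9λ), i.e. Gamma(11, 37.9).
Mode = (a−1)/b = 10/37.9 ≈ 0.2639.

λ̂_MAP = 0.2639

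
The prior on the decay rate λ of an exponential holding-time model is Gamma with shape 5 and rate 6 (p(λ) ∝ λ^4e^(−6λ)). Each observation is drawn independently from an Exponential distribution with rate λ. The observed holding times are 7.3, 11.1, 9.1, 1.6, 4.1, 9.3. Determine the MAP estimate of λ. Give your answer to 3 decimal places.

The Exponential(rate=λ) likelihood is ∝ λ^n e^(−λΣtᵢ). Here n = 6 and Σtᵢ = 7.3 + 11.1 + 9.1 + 1.6 + 4.1 + 9.3 = 42.5.
Posterior ∝ λ^4e^(−6λ) · λ^6e^(−42.5λ) = λ^10e^(−48.5λ), i.e. Gamma(11, 48.5).
Mode = (a−1)/b = 10/48.5 ≈ 0.206.

λ̂_MAP = 0.206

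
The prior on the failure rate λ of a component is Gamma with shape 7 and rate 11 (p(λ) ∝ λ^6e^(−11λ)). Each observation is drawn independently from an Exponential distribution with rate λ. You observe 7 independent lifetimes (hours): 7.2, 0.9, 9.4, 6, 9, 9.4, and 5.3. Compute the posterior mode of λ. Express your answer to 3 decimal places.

λ̂_MAP = 0.223

The Exponential(rate=λ) likelihood is ∝ λ^n e^(−λΣtᵢ). Here n = 7 and Σtᵢ = 7.2 + 0.9 + 9.4 + 6 + 9 + 9.4 + 5.3 = 47.2.
Posterior ∝ λ^6e^(−11λ) · λ^7e^(−47.2λ) = λ^13e^(−58.2λ), i.e. Gamma(14, 58.2).
Mode = (a−1)/b = 13/58.2 ≈ 0.223.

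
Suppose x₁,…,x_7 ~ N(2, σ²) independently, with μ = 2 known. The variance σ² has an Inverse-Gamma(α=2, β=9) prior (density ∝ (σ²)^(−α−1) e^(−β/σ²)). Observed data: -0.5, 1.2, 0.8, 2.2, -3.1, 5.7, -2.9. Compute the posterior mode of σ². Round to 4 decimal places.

Sum of squared deviations about the known mean: SS = (-0.5−2)² + (1.2−2)² + (0.8−2)² + (2.2−2)² + (-3.1−2)² + (5.7−2)² + (-2.9−2)² = 72.08.
The Normal likelihood contributes (σ²)^(−n/2) exp(−SS/(2σ²)), so the posterior is Inverse-Gamma(α + n/2, β + SS/2) = Inverse-Gamma(5.5, 45.04).
The mode of Inverse-Gamma(a, b) is b/(a+1) = 45.04/6.5 ≈ 6.9292.

σ̂²_MAP = 6.9292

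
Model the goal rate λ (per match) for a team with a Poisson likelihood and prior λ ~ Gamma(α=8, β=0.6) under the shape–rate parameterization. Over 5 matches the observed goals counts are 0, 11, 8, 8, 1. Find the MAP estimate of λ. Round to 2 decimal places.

λ̂_MAP = 6.25

Σxᵢ = 0+11+8+8+1 = 28, with n = 5.
Posterior ∝ λ^7e^(−0.6λ) · λ^28e^(−5λ) = λ^35e^(−5.6λ), i.e. Gamma(shape=36, rate=5.6).
The mode of a Gamma(a, b) with a ≥ 1 (shape–rate) is (a−1)/b = 35/5.6 ≈ 6.25.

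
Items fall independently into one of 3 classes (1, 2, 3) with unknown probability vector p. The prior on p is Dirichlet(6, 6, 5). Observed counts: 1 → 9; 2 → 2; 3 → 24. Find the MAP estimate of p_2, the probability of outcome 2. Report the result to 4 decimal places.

MAP estimate: 0.1429

The posterior is Dirichlet(αᵢ + nᵢ) = Dirichlet(15, 8, 29).
For a Dirichlet(a₁,…,a_K) with all aᵢ > 1, the mode has j-th component (aⱼ − 1)/(Σaᵢ − K).
Here Σaᵢ = 52 and K = 3, so p_2 = (8 − 1)/(52 − 3) = 7/49 ≈ 0.1429.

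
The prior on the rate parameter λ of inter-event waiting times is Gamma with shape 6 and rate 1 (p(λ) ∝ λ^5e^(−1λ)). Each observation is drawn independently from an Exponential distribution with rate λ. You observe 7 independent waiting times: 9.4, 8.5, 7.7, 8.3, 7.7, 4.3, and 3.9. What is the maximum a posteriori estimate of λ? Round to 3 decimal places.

The Exponential(rate=λ) likelihood is ∝ λ^n e^(−λΣtᵢ). Here n = 7 and Σtᵢ = 9.4 + 8.5 + 7.7 + 8.3 + 7.7 + 4.3 + 3.9 = 49.8.
Posterior ∝ λ^5e^(−1λ) · λ^7e^(−49.8λ) = λ^12e^(−50.8λ), i.e. Gamma(13, 50.8).
Mode = (a−1)/b = 12/50.8 ≈ 0.236.

λ̂_MAP = 0.236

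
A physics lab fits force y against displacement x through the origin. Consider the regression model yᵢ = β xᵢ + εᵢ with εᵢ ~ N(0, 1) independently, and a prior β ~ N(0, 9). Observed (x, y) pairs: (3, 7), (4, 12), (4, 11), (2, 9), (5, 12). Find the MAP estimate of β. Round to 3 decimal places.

log p(β | y) = −Σ(yᵢ − βxᵢ)²/(2·1) − β²/(2·9) + const.
Setting the derivative to zero: Σxᵢ(yᵢ − βxᵢ)/1 − β/9 = 0, so β = Σxᵢyᵢ / (Σxᵢ² + σ²/τ²).
Σxᵢyᵢ = 3·7 + 4·12 + 4·11 + 2·9 + 5·12 = 191; Σxᵢ² = 70; σ²/τ² = 1/9.
β̂_MAP = 191 / (70 + 1/9) = 191/(631/9) = 1719/631 ≈ 2.724.

β̂_MAP = 2.724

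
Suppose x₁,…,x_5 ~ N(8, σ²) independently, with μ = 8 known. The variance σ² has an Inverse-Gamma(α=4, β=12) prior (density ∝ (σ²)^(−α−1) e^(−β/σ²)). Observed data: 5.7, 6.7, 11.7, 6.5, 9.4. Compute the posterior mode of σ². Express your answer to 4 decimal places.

Sum of squared deviations about the known mean: SS = (5.7−8)² + (6.7−8)² + (11.7−8)² + (6.5−8)² + (9.4−8)² = 24.88.
The Normal likelihood contributes (σ²)^(−n/2) exp(−SS/(2σ²)), so the posterior is Inverse-Gamma(α + n/2, β + SS/2) = Inverse-Gamma(6.5, 24.44).
The mode of Inverse-Gamma(a, b) is b/(a+1) = 24.44/7.5 ≈ 3.2587.

σ̂²_MAP = 3.2587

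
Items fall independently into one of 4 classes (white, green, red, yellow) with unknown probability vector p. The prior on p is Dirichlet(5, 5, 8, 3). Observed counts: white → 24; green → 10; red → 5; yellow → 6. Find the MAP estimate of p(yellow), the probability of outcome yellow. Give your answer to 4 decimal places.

MAP estimate of p(yellow) = 0.1290

The posterior is Dirichlet(αᵢ + nᵢ) = Dirichlet(29, 15, 13, 9).
For a Dirichlet(a₁,…,a_K) with all aᵢ > 1, the mode has j-th component (aⱼ − 1)/(Σaᵢ − K).
Here Σaᵢ = 66 and K = 4, so p(yellow) = (9 − 1)/(66 − 4) = 8/62 ≈ 0.1290.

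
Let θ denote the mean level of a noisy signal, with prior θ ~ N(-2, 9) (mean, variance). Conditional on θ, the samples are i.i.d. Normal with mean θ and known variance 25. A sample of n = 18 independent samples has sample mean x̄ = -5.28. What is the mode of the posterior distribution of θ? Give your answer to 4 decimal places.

n = 18, x̄ = -5.28.
For a Normal prior and Normal likelihood with known variance, the posterior is Normal; its mode equals its mean, the precision-weighted average.
Prior precision 1/σ₀² = 1/9; data precision n/σ² = 18/25 = 0.72.
θ̂ = ((1/9)·(-2) + 0.72·(-5.28)) / (1/9 + 0.72) = (-22634/5625)/(187/225) = -22634/4675 ≈ -4.8415.

θ̂_MAP = -4.8415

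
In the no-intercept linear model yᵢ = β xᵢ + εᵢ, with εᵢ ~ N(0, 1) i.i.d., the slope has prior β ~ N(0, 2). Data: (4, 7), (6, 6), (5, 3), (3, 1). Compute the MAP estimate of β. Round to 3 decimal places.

β̂_MAP = 0.948

log p(β | y) = −Σ(yᵢ − βxᵢ)²/(2·1) − β²/(2·2) + const.
Setting the derivative to zero: Σxᵢ(yᵢ − βxᵢ)/1 − β/2 = 0, so β = Σxᵢyᵢ / (Σxᵢ² + σ²/τ²).
Σxᵢyᵢ = 4·7 + 6·6 + 5·3 + 3·1 = 82; Σxᵢ² = 86; σ²/τ² = 0.5.
β̂_MAP = 82 / (86 + 0.5) = 82/86.5 ≈ 0.948.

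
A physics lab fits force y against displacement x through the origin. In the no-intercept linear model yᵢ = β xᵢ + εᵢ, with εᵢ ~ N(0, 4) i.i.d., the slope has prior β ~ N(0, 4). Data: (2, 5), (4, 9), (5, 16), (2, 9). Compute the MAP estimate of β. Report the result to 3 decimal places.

β̂_MAP = 2.880

log p(β | y) = −Σ(yᵢ − βxᵢ)²/(2·4) − β²/(2·4) + const.
Setting the derivative to zero: Σxᵢ(yᵢ − βxᵢ)/4 − β/4 = 0, so β = Σxᵢyᵢ / (Σxᵢ² + σ²/τ²).
Σxᵢyᵢ = 2·5 + 4·9 + 5·16 + 2·9 = 144; Σxᵢ² = 49; σ²/τ² = 1.
β̂_MAP = 144 / (49 + 1) = 144/50 ≈ 2.880.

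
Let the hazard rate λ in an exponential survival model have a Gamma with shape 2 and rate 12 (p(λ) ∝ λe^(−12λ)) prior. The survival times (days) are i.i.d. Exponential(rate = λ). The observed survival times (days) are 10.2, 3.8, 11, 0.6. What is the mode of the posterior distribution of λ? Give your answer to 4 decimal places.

The Exponential(rate=λ) likelihood is ∝ λ^n e^(−λΣtᵢ). Here n = 4 and Σtᵢ = 10.2 + 3.8 + 11 + 0.6 = 25.6.
Posterior ∝ λe^(−12λ) · λ^4e^(−25.6λ) = λ^5e^(−37.6λ), i.e. Gamma(6, 37.6).
Mode = (a−1)/b = 5/37.6 ≈ 0.1330.

λ̂_MAP = 0.1330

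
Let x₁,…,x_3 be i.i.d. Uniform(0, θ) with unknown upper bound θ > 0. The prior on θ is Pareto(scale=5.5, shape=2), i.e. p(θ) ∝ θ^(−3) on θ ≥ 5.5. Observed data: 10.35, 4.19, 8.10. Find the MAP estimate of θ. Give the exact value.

θ̂_MAP = 10.35

The Uniform(0, θ) likelihood is θ^(−n) for θ ≥ max(xᵢ), zero otherwise. Here max(xᵢ) = 10.35.
Posterior ∝ θ^(−3) · θ^(−3) = θ^(−6) on θ ≥ max(5.5, 10.35) = 10.35.
This density is strictly decreasing in θ, so the posterior mode lies at the lower boundary of the support.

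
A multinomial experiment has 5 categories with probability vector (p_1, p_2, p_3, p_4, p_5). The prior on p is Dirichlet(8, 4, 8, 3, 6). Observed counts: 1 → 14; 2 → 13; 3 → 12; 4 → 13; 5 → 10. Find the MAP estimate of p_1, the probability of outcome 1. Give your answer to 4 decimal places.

The posterior is Dirichlet(αᵢ + nᵢ) = Dirichlet(22, 17, 20, 16, 16).
For a Dirichlet(a₁,…,a_K) with all aᵢ > 1, the mode has j-th component (aⱼ − 1)/(Σaᵢ − K).
Here Σaᵢ = 91 and K = 5, so p_1 = (22 − 1)/(91 − 5) = 21/86 ≈ 0.2442.

MAP estimate: 0.2442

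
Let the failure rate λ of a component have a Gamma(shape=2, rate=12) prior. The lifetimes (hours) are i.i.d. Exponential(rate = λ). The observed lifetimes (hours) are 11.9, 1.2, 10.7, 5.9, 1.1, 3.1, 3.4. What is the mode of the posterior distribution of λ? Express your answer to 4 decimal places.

λ̂_MAP = 0.1623

The Exponential(rate=λ) likelihood is ∝ λ^n e^(−λΣtᵢ). Here n = 7 and Σtᵢ = 11.9 + 1.2 + 10.7 + 5.9 + 1.1 + 3.1 + 3.4 = 37.3.
Posterior ∝ λe^(−12λ) · λ^7e^(−37.3λ) = λ^8e^(−49.3λ), i.e. Gamma(9, 49.3).
Mode = (a−1)/b = 8/49.3 ≈ 0.1623.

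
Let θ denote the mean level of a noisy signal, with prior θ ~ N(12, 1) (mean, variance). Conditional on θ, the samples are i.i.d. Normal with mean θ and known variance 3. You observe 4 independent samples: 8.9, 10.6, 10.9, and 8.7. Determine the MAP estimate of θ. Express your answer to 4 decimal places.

n = 4; x̄ = (8.9 + 10.6 + 10.9 + 8.7)/4 = 39.1/4 = 9.775.
For a Normal prior and Normal likelihood with known variance, the posterior is Normal; its mode equals its mean, the precision-weighted average.
Prior precision 1/σ₀² = 1/1 = 1; data precision n/σ² = 4/3.
θ̂ = (1·12 + (4/3)·9.775) / (1 + 4/3) = (751/30)/(7/3) = 751/70 ≈ 10.7286.

θ̂_MAP = 10.7286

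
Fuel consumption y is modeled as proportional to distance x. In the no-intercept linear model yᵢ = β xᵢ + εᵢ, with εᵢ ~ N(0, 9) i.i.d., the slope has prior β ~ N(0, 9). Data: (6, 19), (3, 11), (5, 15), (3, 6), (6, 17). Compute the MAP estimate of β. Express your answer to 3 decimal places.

β̂_MAP = 2.948

log p(β | y) = −Σ(yᵢ − βxᵢ)²/(2·9) − β²/(2·9) + const.
Setting the derivative to zero: Σxᵢ(yᵢ − βxᵢ)/9 − β/9 = 0, so β = Σxᵢyᵢ / (Σxᵢ² + σ²/τ²).
Σxᵢyᵢ = 6·19 + 3·11 + 5·15 + 3·6 + 6·17 = 342; Σxᵢ² = 115; σ²/τ² = 1.
β̂_MAP = 342 / (115 + 1) = 342/116 ≈ 2.948.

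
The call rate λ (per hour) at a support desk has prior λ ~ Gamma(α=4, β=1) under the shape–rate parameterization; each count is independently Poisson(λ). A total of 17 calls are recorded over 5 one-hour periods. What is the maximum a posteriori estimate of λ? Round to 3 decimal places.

Σxᵢ = 17, n = 5.
Posterior ∝ λ^3e^(−1λ) · λ^17e^(−5λ) = λ^20e^(−6λ), i.e. Gamma(shape=21, rate=6).
The mode of a Gamma(a, b) with a ≥ 1 (shape–rate) is (a−1)/b = 20/6 ≈ 3.333.

λ̂_MAP = 3.333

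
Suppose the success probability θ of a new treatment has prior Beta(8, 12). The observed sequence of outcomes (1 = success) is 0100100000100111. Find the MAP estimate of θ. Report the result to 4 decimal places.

Prior: Beta(8, 12).
Data: 6 successes in 16 trials (from the sequence). The binomial likelihood contributes θ^6(1−θ)^10, so the posterior is Beta(8+6, 12+10) = Beta(14, 22).
For Beta(a, b) with a, b > 1 the mode is (a−1)/(a+b−2) = 13/34 ≈ 0.3824.

θ̂_MAP = 0.3824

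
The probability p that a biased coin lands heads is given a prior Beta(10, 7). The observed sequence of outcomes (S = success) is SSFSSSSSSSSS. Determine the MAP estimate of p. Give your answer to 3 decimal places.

Prior: Beta(10, 7).
Data: 11 successes in 12 trials (from the sequence). The binomial likelihood contributes p^11(1−p)^1, so the posterior is Beta(10+11, 7+1) = Beta(21, 8).
For Beta(a, b) with a, b > 1 the mode is (a−1)/(a+b−2) = 20/27 ≈ 0.741.

p̂_MAP = 0.741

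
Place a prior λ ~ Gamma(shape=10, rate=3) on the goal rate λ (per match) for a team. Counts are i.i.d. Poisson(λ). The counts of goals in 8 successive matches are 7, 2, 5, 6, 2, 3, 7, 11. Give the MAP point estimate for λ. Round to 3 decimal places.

λ̂_MAP = 4.727

Σxᵢ = 7+2+5+6+2+3+7+11 = 43, with n = 8.
Posterior ∝ λ^9e^(−3λ) · λ^43e^(−8λ) = λ^52e^(−11λ), i.e. Gamma(shape=53, rate=11).
The mode of a Gamma(a, b) with a ≥ 1 (shape–rate) is (a−1)/b = 52/11 ≈ 4.727.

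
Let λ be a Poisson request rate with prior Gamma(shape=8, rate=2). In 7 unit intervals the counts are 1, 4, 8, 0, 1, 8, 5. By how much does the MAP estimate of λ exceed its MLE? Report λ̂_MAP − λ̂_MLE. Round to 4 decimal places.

Σxᵢ = 27. Posterior is Gamma(35, 9); MAP = (35−1)/9 = 34/9 ≈ 3.77778.
MLE = x̄ = 27/7 ≈ 3.85714.
Difference = 34/9 − 27/7 = -5/63 ≈ -0.0794.

MAP − MLE = -0.0794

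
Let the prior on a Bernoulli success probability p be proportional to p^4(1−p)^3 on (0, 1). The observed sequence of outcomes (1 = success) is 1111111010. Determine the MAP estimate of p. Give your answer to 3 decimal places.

p̂_MAP = 0.706

The prior density ∝ p^4(1−p)^3 is the kernel of Beta(5, 4).
Data: 8 successes in 10 trials (from the sequence). The binomial likelihood contributes p^8(1−p)^2, so the posterior is Beta(5+8, 4+2) = Beta(13, 6).
For Beta(a, b) with a, b > 1 the mode is (a−1)/(a+b−2) = 12/17 ≈ 0.706.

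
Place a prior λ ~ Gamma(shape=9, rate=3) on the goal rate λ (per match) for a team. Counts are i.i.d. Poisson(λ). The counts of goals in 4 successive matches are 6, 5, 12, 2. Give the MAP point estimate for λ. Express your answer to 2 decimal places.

Σxᵢ = 6+5+12+2 = 25, with n = 4.
Posterior ∝ λ^8e^(−3λ) · λ^25e^(−4λ) = λ^33e^(−7λ), i.e. Gamma(shape=34, rate=7).
The mode of a Gamma(a, b) with a ≥ 1 (shape–rate) is (a−1)/b = 33/7 ≈ 4.71.

λ̂_MAP = 4.71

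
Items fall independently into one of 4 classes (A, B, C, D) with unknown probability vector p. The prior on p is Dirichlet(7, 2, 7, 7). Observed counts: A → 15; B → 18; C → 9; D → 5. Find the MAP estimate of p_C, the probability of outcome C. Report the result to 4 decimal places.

The posterior is Dirichlet(αᵢ + nᵢ) = Dirichlet(22, 20, 16, 12).
For a Dirichlet(a₁,…,a_K) with all aᵢ > 1, the mode has j-th component (aⱼ − 1)/(Σaᵢ − K).
Here Σaᵢ = 70 and K = 4, so p_C = (16 − 1)/(70 − 4) = 15/66 ≈ 0.2273.

MAP estimate of p_C = 0.2273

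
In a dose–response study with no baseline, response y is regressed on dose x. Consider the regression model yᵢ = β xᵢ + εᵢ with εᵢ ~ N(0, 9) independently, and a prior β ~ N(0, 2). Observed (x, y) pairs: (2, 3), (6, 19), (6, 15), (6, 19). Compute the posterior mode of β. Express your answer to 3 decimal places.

log p(β | y) = −Σ(yᵢ − βxᵢ)²/(2·9) − β²/(2·2) + const.
Setting the derivative to zero: Σxᵢ(yᵢ − βxᵢ)/9 − β/2 = 0, so β = Σxᵢyᵢ / (Σxᵢ² + σ²/τ²).
Σxᵢyᵢ = 2·3 + 6·19 + 6·15 + 6·19 = 324; Σxᵢ² = 112; σ²/τ² = 4.5.
β̂_MAP = 324 / (112 + 4.5) = 324/116.5 ≈ 2.781.

β̂_MAP = 2.781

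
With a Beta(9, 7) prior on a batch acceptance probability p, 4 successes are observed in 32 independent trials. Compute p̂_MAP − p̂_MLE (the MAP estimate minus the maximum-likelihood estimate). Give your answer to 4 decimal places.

Posterior is Beta(13, 35); MAP = (13−1)/(48−2) = 12/46 ≈ 0.26087.
MLE ignores the prior: p̂_MLE = k/n = 4/32 ≈ 0.12500.
Difference = 12/46 − 4/32 = 25/184 ≈ 0.1359.

MAP − MLE = 0.1359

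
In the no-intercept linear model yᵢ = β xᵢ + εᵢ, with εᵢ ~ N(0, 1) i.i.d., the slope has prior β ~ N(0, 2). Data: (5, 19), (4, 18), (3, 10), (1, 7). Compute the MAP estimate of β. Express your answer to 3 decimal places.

β̂_MAP = 3.961

log p(β | y) = −Σ(yᵢ − βxᵢ)²/(2·1) − β²/(2·2) + const.
Setting the derivative to zero: Σxᵢ(yᵢ − βxᵢ)/1 − β/2 = 0, so β = Σxᵢyᵢ / (Σxᵢ² + σ²/τ²).
Σxᵢyᵢ = 5·19 + 4·18 + 3·10 + 1·7 = 204; Σxᵢ² = 51; σ²/τ² = 0.5.
β̂_MAP = 204 / (51 + 0.5) = 204/51.5 ≈ 3.961.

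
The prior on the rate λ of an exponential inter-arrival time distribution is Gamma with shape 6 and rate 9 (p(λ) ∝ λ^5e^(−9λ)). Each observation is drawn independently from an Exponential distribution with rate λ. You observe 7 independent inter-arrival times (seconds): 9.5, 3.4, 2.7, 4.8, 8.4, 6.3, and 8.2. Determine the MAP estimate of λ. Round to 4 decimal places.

λ̂_MAP = 0.2294

The Exponential(rate=λ) likelihood is ∝ λ^n e^(−λΣtᵢ). Here n = 7 and Σtᵢ = 9.5 + 3.4 + 2.7 + 4.8 + 8.4 + 6.3 + 8.2 = 43.3.
Posterior ∝ λ^5e^(−9λ) · λ^7e^(−43.3λ) = λ^12e^(−52.3λ), i.e. Gamma(13, 52.3).
Mode = (a−1)/b = 12/52.3 ≈ 0.2294.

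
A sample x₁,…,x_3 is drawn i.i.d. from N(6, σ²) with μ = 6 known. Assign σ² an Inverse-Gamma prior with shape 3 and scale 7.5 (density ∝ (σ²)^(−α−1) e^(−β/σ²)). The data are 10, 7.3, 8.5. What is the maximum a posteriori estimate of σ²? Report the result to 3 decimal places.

Sum of squared deviations about the known mean: SS = (10−6)² + (7.3−6)² + (8.5−6)² = 23.94.
The Normal likelihood contributes (σ²)^(−n/2) exp(−SS/(2σ²)), so the posterior is Inverse-Gamma(α + n/2, β + SS/2) = Inverse-Gamma(4.5, 19.47).
The mode of Inverse-Gamma(a, b) is b/(a+1) = 19.47/5.5 ≈ 3.540.

σ̂²_MAP = 3.540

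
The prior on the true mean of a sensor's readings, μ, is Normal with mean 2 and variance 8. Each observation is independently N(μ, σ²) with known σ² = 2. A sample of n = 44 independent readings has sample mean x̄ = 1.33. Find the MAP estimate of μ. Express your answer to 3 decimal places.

n = 44, x̄ = 1.33.
For a Normal prior and Normal likelihood with known variance, the posterior is Normal; its mode equals its mean, the precision-weighted average.
Prior precision 1/σ₀² = 1/8 = 0.125; data precision n/σ² = 44/2 = 22.
μ̂ = (0.125·2 + 22·1.33) / (0.125 + 22) = 29.51/22.125 = 5902/4425 ≈ 1.334.

μ̂_MAP = 1.334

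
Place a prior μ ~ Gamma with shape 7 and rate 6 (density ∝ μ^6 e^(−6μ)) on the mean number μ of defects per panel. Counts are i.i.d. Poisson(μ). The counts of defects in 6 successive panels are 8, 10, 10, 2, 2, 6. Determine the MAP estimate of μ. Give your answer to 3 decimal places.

Σxᵢ = 8+10+10+2+2+6 = 38, with n = 6.
Posterior ∝ μ^6e^(−6μ) · μ^38e^(−6μ) = μ^44e^(−12μ), i.e. Gamma(shape=45, rate=12).
The mode of a Gamma(a, b) with a ≥ 1 (shape–rate) is (a−1)/b = 44/12 ≈ 3.667.

μ̂_MAP = 3.667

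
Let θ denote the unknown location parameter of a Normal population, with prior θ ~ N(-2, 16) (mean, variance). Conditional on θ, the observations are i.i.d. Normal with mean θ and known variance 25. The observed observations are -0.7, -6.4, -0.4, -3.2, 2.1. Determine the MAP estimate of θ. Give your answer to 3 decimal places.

n = 5; x̄ = ((-0.7) + (-6.4) + (-0.4) + (-3.2) + 2.1)/5 = -8.6/5 = -1.72.
For a Normal prior and Normal likelihood with known variance, the posterior is Normal; its mode equals its mean, the precision-weighted average.
Prior precision 1/σ₀² = 1/16 = 0.0625; data precision n/σ² = 5/25 = 0.2.
θ̂ = (0.0625·(-2) + 0.2·(-1.72)) / (0.0625 + 0.2) = (-0.469)/0.2625 = -134/75 ≈ -1.787.

θ̂_MAP = -1.787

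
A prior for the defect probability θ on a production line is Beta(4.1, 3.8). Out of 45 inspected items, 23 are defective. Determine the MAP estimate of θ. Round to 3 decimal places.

Prior: Beta(4.1, 3.8).
Data: 23 successes in 45 trials. The binomial likelihood contributes θ^23(1−θ)^22, so the posterior is Beta(4.1+23, 3.8+22) = Beta(27.1, 25.8).
For Beta(a, b) with a, b > 1 the mode is (a−1)/(a+b−2) = 26.1/50.9 ≈ 0.513.

θ̂_MAP = 0.513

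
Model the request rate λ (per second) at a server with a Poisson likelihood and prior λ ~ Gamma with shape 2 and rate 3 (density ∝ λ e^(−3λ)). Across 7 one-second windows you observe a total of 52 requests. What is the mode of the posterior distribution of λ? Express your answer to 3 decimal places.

λ̂_MAP = 5.300

Σxᵢ = 52, n = 7.
Posterior ∝ λe^(−3λ) · λ^52e^(−7λ) = λ^53e^(−10λ), i.e. Gamma(shape=54, rate=10).
The mode of a Gamma(a, b) with a ≥ 1 (shape–rate) is (a−1)/b = 53/10 ≈ 5.300.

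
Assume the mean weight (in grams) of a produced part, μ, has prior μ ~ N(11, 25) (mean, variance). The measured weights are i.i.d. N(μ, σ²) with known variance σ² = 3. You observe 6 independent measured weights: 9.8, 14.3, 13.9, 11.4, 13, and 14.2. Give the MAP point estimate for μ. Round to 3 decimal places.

μ̂_MAP = 12.732

n = 6; x̄ = (9.8 + 14.3 + 13.9 + 11.4 + 13 + 14.2)/6 = 76.6/6 = 383/30 ≈ 12.7667.
For a Normal prior and Normal likelihood with known variance, the posterior is Normal; its mode equals its mean, the precision-weighted average.
Prior precision 1/σ₀² = 1/25 = 0.04; data precision n/σ² = 6/3 = 2.
μ̂ = (0.04·11 + 2·(383/30)) / (0.04 + 2) = (1948/75)/2.04 = 1948/153 ≈ 12.732.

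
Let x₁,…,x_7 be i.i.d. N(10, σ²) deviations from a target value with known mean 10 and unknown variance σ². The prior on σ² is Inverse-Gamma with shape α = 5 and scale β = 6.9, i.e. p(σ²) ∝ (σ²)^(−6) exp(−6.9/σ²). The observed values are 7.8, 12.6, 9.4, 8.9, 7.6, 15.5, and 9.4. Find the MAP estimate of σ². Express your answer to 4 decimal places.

Sum of squared deviations about the known mean: SS = (7.8−10)² + (12.6−10)² + (9.4−10)² + (8.9−10)² + (7.6−10)² + (15.5−10)² + (9.4−10)² = 49.54.
The Normal likelihood contributes (σ²)^(−n/2) exp(−SS/(2σ²)), so the posterior is Inverse-Gamma(α + n/2, β + SS/2) = Inverse-Gamma(8.5, 31.67).
The mode of Inverse-Gamma(a, b) is b/(a+1) = 31.67/9.5 ≈ 3.3337.

σ̂²_MAP = 3.3337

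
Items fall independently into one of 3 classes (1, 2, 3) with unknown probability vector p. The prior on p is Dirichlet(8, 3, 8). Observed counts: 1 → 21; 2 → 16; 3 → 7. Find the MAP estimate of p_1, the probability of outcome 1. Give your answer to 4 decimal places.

MAP estimate: 0.4667

The posterior is Dirichlet(αᵢ + nᵢ) = Dirichlet(29, 19, 15).
For a Dirichlet(a₁,…,a_K) with all aᵢ > 1, the mode has j-th component (aⱼ − 1)/(Σaᵢ − K).
Here Σaᵢ = 63 and K = 3, so p_1 = (29 − 1)/(63 − 3) = 28/60 ≈ 0.4667.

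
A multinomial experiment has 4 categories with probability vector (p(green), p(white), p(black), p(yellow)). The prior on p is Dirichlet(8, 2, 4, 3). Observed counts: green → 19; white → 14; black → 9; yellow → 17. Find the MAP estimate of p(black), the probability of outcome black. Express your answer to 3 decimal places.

The posterior is Dirichlet(αᵢ + nᵢ) = Dirichlet(27, 16, 13, 20).
For a Dirichlet(a₁,…,a_K) with all aᵢ > 1, the mode has j-th component (aⱼ − 1)/(Σaᵢ − K).
Here Σaᵢ = 76 and K = 4, so p(black) = (13 − 1)/(76 − 4) = 12/72 ≈ 0.167.

MAP estimate of p(black) = 0.167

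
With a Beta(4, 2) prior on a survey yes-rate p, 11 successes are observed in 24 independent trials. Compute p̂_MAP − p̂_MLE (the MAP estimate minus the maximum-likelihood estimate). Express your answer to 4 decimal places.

Posterior is Beta(15, 15); MAP = (15−1)/(30−2) = 14/28 ≈ 0.50000.
MLE ignores the prior: p̂_MLE = k/n = 11/24 ≈ 0.45833.
Difference = 14/28 − 11/24 = 1/24 ≈ 0.0417.

MAP − MLE = 0.0417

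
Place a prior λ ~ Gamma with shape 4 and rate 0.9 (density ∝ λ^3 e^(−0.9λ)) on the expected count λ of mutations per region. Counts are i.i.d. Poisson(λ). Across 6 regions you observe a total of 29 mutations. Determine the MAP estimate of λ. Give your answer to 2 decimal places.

λ̂_MAP = 4.64

Σxᵢ = 29, n = 6.
Posterior ∝ λ^3e^(−0.9λ) · λ^29e^(−6λ) = λ^32e^(−6.9λ), i.e. Gamma(shape=33, rate=6.9).
The mode of a Gamma(a, b) with a ≥ 1 (shape–rate) is (a−1)/b = 32/6.9 ≈ 4.64.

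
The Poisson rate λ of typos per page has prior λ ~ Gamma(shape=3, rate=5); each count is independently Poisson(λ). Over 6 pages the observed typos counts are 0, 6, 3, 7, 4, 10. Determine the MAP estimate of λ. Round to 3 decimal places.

Σxᵢ = 0+6+3+7+4+10 = 30, with n = 6.
Posterior ∝ λ^2e^(−5λ) · λ^30e^(−6λ) = λ^32e^(−11λ), i.e. Gamma(shape=33, rate=11).
The mode of a Gamma(a, b) with a ≥ 1 (shape–rate) is (a−1)/b = 32/11 ≈ 2.909.

λ̂_MAP = 2.909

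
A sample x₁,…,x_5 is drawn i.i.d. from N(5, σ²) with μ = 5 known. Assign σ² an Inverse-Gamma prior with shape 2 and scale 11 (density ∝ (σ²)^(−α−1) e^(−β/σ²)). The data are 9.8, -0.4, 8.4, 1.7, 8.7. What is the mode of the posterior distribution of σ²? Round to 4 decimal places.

Sum of squared deviations about the known mean: SS = (9.8−5)² + (-0.4−5)² + (8.4−5)² + (1.7−5)² + (8.7−5)² = 88.34.
The Normal likelihood contributes (σ²)^(−n/2) exp(−SS/(2σ²)), so the posterior is Inverse-Gamma(α + n/2, β + SS/2) = Inverse-Gamma(4.5, 55.17).
The mode of Inverse-Gamma(a, b) is b/(a+1) = 55.17/5.5 ≈ 10.0309.

σ̂²_MAP = 10.0309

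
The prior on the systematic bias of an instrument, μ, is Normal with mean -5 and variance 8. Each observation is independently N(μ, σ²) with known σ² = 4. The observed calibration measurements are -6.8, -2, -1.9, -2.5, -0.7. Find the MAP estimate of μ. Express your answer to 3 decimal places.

μ̂_MAP = -2.982

n = 5; x̄ = ((-6.8) + (-2) + (-1.9) + (-2.5) + (-0.7))/5 = -13.9/5 = -2.78.
For a Normal prior and Normal likelihood with known variance, the posterior is Normal; its mode equals its mean, the precision-weighted average.
Prior precision 1/σ₀² = 1/8 = 0.125; data precision n/σ² = 5/4 = 1.25.
μ̂ = (0.125·(-5) + 1.25·(-2.78)) / (0.125 + 1.25) = (-4.1)/1.375 = -164/55 ≈ -2.982.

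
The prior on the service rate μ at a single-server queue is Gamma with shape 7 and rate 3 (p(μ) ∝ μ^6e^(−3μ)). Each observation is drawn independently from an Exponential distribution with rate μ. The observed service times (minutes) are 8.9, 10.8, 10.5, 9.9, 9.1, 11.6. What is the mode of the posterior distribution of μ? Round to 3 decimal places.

μ̂_MAP = 0.188

The Exponential(rate=μ) likelihood is ∝ μ^n e^(−μΣtᵢ). Here n = 6 and Σtᵢ = 8.9 + 10.8 + 10.5 + 9.9 + 9.1 + 11.6 = 60.8.
Posterior ∝ μ^6e^(−3μ) · μ^6e^(−60.8μ) = μ^12e^(−63.8μ), i.e. Gamma(13, 63.8).
Mode = (a−1)/b = 12/63.8 ≈ 0.188.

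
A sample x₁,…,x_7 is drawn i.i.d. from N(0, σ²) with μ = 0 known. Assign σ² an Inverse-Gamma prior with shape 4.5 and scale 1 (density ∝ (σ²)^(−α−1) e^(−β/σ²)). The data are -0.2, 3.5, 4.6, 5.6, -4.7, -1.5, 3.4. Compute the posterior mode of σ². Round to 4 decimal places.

Sum of squared deviations about the known mean: SS = (-0.2−0)² + (3.5−0)² + (4.6−0)² + (5.6−0)² + (-4.7−0)² + (-1.5−0)² + (3.4−0)² = 100.71.
The Normal likelihood contributes (σ²)^(−n/2) exp(−SS/(2σ²)), so the posterior is Inverse-Gamma(α + n/2, β + SS/2) = Inverse-Gamma(8, 51.355).
The mode of Inverse-Gamma(a, b) is b/(a+1) = 51.355/9 ≈ 5.7061.

σ̂²_MAP = 5.7061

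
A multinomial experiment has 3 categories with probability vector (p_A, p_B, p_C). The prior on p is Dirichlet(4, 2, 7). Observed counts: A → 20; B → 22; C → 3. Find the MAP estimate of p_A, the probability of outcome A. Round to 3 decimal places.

MAP estimate of p_A = 0.418

The posterior is Dirichlet(αᵢ + nᵢ) = Dirichlet(24, 24, 10).
For a Dirichlet(a₁,…,a_K) with all aᵢ > 1, the mode has j-th component (aⱼ − 1)/(Σaᵢ − K).
Here Σaᵢ = 58 and K = 3, so p_A = (24 − 1)/(58 − 3) = 23/55 ≈ 0.418.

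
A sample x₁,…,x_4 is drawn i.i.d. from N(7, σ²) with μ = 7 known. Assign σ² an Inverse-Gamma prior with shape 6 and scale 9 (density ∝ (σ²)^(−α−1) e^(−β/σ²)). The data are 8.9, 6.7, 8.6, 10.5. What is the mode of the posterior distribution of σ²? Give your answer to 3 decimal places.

Sum of squared deviations about the known mean: SS = (8.9−7)² + (6.7−7)² + (8.6−7)² + (10.5−7)² = 18.51.
The Normal likelihood contributes (σ²)^(−n/2) exp(−SS/(2σ²)), so the posterior is Inverse-Gamma(α + n/2, β + SS/2) = Inverse-Gamma(8, 18.255).
The mode of Inverse-Gamma(a, b) is b/(a+1) = 18.255/9 ≈ 2.028.

σ̂²_MAP = 2.028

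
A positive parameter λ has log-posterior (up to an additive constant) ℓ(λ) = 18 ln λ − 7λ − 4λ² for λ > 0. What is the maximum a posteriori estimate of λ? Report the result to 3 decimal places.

λ̂_MAP = 1.125

ℓ'(λ) = 18/λ − 7 − 8λ. Setting this to zero and multiplying by λ: 8λ² + 7λ − 18 = 0.
λ = (−7 + √(7² + 4·8·18)) / (2·8) = (−7 + √625) / 16 = (−7 + 25)/16 = 9/8.
ℓ''(λ) = −18/λ² − 8 < 0, confirming a maximum.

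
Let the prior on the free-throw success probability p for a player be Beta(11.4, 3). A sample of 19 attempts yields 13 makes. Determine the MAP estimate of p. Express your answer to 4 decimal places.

p̂_MAP = 0.7452

Prior: Beta(11.4, 3).
Data: 13 successes in 19 trials. The binomial likelihood contributes p^13(1−p)^6, so the posterior is Beta(11.4+13, 3+6) = Beta(24.4, 9).
For Beta(a, b) with a, b > 1 the mode is (a−1)/(a+b−2) = 23.4/31.4 ≈ 0.7452.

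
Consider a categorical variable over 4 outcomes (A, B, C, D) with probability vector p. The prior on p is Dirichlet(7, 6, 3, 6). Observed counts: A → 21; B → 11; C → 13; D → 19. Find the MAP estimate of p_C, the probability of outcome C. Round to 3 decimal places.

The posterior is Dirichlet(αᵢ + nᵢ) = Dirichlet(28, 17, 16, 25).
For a Dirichlet(a₁,…,a_K) with all aᵢ > 1, the mode has j-th component (aⱼ − 1)/(Σaᵢ − K).
Here Σaᵢ = 86 and K = 4, so p_C = (16 − 1)/(86 − 4) = 15/82 ≈ 0.183.

MAP estimate of p_C = 0.183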